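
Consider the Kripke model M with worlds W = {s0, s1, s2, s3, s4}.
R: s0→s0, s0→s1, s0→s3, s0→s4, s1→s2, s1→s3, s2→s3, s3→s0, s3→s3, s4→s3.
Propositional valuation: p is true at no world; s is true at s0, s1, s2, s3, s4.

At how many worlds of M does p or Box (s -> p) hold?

Let φ = p or Box (s -> p). Evaluate φ at each world:
  s0 (successors {s0, s1, s3, s4}): φ is false.
  s1 (successors {s2, s3}): φ is false.
  s2 (successors {s3}): φ is false.
  s3 (successors {s0, s3}): φ is false.
  s4 (successors {s3}): φ is false.
For instance, at s3:
  At s3: p is false, Box (s -> p) is false, so p or Box (s -> p) is false.
    At s3: Box (s -> p) requires s -> p at every successor {s0, s3}.
      s -> p fails at s0, so Box (s -> p) is false at s3.
Satisfying worlds: none.

0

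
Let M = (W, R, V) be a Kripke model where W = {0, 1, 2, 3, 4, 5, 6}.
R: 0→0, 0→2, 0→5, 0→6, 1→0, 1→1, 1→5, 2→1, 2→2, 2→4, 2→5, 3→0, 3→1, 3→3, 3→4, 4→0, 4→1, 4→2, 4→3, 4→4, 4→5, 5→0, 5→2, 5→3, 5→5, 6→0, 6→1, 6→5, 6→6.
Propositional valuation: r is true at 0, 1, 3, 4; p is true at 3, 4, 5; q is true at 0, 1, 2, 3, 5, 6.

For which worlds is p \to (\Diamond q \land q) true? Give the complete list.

Let φ = p \to (\Diamond q \land q). Evaluate φ at each world:
  0 (successors {0, 2, 5, 6}): φ is true.
  1 (successors {0, 1, 5}): φ is true.
  2 (successors {1, 2, 4, 5}): φ is true.
  3 (successors {0, 1, 3, 4}): φ is true.
  4 (successors {0, 1, 2, 3, 4, 5}): φ is false.
  5 (successors {0, 2, 3, 5}): φ is true.
  6 (successors {0, 1, 5, 6}): φ is true.
For instance, at 4:
  At 4: p is true, \Diamond q \land q is false, so p \to (\Diamond q \land q) is false.
    At 4: \Diamond q is true, q is false, so \Diamond q \land q is false.
      At 4: \Diamond q requires q at some successor in {0, 1, 2, 3, 4, 5}.
        q holds at 0, so \Diamond q is true at 4.
Satisfying worlds: {0, 1, 2, 3, 5, 6}

0, 1, 2, 3, 5, 6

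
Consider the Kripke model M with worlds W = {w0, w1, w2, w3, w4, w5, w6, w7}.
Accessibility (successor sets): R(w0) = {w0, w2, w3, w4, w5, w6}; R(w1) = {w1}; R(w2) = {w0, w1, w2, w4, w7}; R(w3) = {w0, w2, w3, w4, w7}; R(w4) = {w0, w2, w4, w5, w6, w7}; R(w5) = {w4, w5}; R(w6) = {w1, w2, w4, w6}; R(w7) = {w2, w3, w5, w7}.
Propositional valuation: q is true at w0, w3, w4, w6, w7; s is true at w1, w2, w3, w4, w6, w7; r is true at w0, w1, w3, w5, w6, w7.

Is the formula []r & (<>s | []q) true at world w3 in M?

At w3: []r is false, <>s | []q is true, so []r & (<>s | []q) is false.
  At w3: []r requires r at every successor {w0, w2, w3, w4, w7}.
    r fails at w2, so []r is false at w3.
  At w3: <>s is true, []q is false, so <>s | []q is true.
    At w3: <>s requires s at some successor in {w0, w2, w3, w4, w7}.
      s holds at w2, so <>s is true at w3.
    At w3: []q requires q at every successor {w0, w2, w3, w4, w7}.
      q fails at w2, so []q is false at w3.

No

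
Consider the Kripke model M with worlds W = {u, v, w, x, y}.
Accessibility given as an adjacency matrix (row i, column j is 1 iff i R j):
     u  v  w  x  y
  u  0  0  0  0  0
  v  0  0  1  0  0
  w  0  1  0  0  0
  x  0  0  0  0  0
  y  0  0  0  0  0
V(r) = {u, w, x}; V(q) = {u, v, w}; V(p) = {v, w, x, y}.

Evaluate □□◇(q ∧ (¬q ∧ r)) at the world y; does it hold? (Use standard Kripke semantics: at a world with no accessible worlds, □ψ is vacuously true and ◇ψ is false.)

At y: no accessible worlds, so □□◇(q ∧ (¬q ∧ r)) holds vacuously.

Yes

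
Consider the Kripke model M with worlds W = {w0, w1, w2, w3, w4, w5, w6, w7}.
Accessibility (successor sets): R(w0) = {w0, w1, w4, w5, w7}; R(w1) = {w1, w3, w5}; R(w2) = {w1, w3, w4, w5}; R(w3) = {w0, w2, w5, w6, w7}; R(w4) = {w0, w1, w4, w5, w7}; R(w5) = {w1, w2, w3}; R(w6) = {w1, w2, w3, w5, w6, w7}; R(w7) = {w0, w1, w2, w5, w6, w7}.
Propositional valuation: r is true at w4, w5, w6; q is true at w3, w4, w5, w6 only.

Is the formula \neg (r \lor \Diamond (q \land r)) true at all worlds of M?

Let φ = \neg (r \lor \Diamond (q \land r)). Evaluate φ at each world:
  w0 (successors {w0, w1, w4, w5, w7}): φ is false.
  w1 (successors {w1, w3, w5}): φ is false.
  w2 (successors {w1, w3, w4, w5}): φ is false.
  w3 (successors {w0, w2, w5, w6, w7}): φ is false.
  w4 (successors {w0, w1, w4, w5, w7}): φ is false.
  w5 (successors {w1, w2, w3}): φ is false.
  w6 (successors {w1, w2, w3, w5, w6, w7}): φ is false.
  w7 (successors {w0, w1, w2, w5, w6, w7}): φ is false.
Detail at w0 (counterexample):
  At w0: r \lor \Diamond (q \land r) is true, so \neg (r \lor \Diamond (q \land r)) is false.
    At w0: r is false, \Diamond (q \land r) is true, so r \lor \Diamond (q \land r) is true.
      At w0: \Diamond (q \land r) requires q \land r at some successor in {w0, w1, w4, w5, w7}.
        q \land r holds at w4, so \Diamond (q \land r) is true at w0.

No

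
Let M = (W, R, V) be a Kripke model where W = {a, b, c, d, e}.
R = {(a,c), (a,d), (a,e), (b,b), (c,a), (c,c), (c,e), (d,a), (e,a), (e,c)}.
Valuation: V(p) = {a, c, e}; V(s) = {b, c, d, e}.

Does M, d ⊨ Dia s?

At d: Dia s requires s at some successor in {a}.
  At a: s is false.
So Dia s is false at d.

No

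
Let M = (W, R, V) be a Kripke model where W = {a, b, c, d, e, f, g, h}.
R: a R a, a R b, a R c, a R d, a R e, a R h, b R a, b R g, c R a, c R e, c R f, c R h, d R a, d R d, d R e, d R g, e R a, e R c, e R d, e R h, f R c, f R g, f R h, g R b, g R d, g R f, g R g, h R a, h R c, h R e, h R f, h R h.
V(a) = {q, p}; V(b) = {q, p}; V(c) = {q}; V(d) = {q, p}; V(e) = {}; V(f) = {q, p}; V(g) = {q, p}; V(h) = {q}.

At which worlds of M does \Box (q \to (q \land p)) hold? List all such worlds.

Let φ = \Box (q \to (q \land p)). Evaluate φ at each world:
  a (successors {a, b, c, d, e, h}): φ is false.
  b (successors {a, g}): φ is true.
  c (successors {a, e, f, h}): φ is false.
  d (successors {a, d, e, g}): φ is true.
  e (successors {a, c, d, h}): φ is false.
  f (successors {c, g, h}): φ is false.
  g (successors {b, d, f, g}): φ is true.
  h (successors {a, c, e, f, h}): φ is false.
For instance, at h:
  At h: \Box (q \to (q \land p)) requires q \to (q \land p) at every successor {a, c, e, f, h}.
    q \to (q \land p) fails at c, so \Box (q \to (q \land p)) is false at h.
Satisfying worlds: {b, d, g}

b, d, g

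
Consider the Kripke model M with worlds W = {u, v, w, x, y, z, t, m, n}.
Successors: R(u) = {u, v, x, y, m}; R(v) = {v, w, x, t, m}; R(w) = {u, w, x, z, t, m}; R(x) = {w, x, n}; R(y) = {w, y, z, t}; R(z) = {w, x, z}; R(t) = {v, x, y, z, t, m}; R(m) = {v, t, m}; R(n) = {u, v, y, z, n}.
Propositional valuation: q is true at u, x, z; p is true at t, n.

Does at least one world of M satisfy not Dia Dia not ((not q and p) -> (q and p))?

Recall that Dia ψ holds at a world iff ψ holds at some accessible world.
Let φ = not Dia Dia not ((not q and p) -> (q and p)). Evaluate φ at each world:
  u (successors {u, v, x, y, m}): φ is false.
  v (successors {v, w, x, t, m}): φ is false.
  w (successors {u, w, x, z, t, m}): φ is false.
  x (successors {w, x, n}): φ is false.
  y (successors {w, y, z, t}): φ is false.
  z (successors {w, x, z}): φ is false.
  t (successors {v, x, y, z, t, m}): φ is false.
  m (successors {v, t, m}): φ is false.
  n (successors {u, v, y, z, n}): φ is false.
For instance, at m:
  At m: Dia Dia not ((not q and p) -> (q and p)) is true, so not Dia Dia not ((not q and p) -> (q and p)) is false.
    At m: Dia Dia not ((not q and p) -> (q and p)) requires Dia not ((not q and p) -> (q and p)) at some successor in {v, t, m}.
      Dia not ((not q and p) -> (q and p)) holds at v, so Dia Dia not ((not q and p) -> (q and p)) is true at m.

No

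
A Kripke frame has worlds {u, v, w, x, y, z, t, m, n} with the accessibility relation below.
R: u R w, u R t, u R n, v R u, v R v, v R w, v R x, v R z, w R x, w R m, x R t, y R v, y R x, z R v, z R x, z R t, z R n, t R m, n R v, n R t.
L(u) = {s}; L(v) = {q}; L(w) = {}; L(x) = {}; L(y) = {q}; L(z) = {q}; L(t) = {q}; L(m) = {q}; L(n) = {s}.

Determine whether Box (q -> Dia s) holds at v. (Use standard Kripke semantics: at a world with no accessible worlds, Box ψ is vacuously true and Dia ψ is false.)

Yes

Recall that Box ψ holds at a world iff ψ holds at every accessible world, and Dia ψ holds iff ψ holds at some accessible world.
At v: Box (q -> Dia s) requires q -> Dia s at every successor {u, v, w, x, z}.
  At u: q -> Dia s is true.
  At v: q -> Dia s is true.
  At w: q -> Dia s is true.
  At x: q -> Dia s is true.
  At z: q -> Dia s is true.
So Box (q -> Dia s) is true at v.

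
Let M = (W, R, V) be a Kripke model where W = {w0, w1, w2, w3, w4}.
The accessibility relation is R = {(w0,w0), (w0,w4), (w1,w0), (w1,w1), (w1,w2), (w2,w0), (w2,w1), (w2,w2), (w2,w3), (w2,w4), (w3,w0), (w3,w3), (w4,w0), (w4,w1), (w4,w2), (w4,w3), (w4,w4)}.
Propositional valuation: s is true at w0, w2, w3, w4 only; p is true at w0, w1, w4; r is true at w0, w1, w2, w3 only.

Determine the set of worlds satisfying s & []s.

w0, w3

Let φ = s & []s. Evaluate φ at each world:
  w0 (successors {w0, w4}): φ is true.
  w1 (successors {w0, w1, w2}): φ is false.
  w2 (successors {w0, w1, w2, w3, w4}): φ is false.
  w3 (successors {w0, w3}): φ is true.
  w4 (successors {w0, w1, w2, w3, w4}): φ is false.
For instance, at w3:
  At w3: s is true, []s is true, so s & []s is true.
    At w3: []s requires s at every successor {w0, w3}.
      At w0: s is true.
      At w3: s is true.
    So []s is true at w3.
Satisfying worlds: {w0, w3}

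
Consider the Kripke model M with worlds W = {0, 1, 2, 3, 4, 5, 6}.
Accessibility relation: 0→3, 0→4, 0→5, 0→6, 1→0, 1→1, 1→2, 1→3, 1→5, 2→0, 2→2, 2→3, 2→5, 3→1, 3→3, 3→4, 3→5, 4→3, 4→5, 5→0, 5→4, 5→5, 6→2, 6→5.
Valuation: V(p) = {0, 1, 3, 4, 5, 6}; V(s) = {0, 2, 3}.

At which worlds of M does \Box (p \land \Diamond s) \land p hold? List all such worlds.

Let φ = \Box (p \land \Diamond s) \land p. Evaluate φ at each world:
  0 (successors {3, 4, 5, 6}): φ is true.
  1 (successors {0, 1, 2, 3, 5}): φ is false.
  2 (successors {0, 2, 3, 5}): φ is false.
  3 (successors {1, 3, 4, 5}): φ is true.
  4 (successors {3, 5}): φ is true.
  5 (successors {0, 4, 5}): φ is true.
  6 (successors {2, 5}): φ is false.
For instance, at 3:
  At 3: \Box (p \land \Diamond s) is true, p is true, so \Box (p \land \Diamond s) \land p is true.
    At 3: \Box (p \land \Diamond s) requires p \land \Diamond s at every successor {1, 3, 4, 5}.
      At 1: p \land \Diamond s is true.
      At 3: p \land \Diamond s is true.
      At 4: p \land \Diamond s is true.
      At 5: p \land \Diamond s is true.
    So \Box (p \land \Diamond s) is true at 3.
Satisfying worlds: {0, 3, 4, 5}

0, 3, 4, 5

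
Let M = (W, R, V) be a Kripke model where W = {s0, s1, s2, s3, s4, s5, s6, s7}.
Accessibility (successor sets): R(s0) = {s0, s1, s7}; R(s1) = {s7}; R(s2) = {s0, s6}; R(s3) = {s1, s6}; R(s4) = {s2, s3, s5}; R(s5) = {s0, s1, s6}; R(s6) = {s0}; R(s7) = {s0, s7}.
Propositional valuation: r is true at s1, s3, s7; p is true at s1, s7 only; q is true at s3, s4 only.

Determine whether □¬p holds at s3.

Recall that □ψ holds at a world iff ψ holds at every accessible world, and ◇ψ holds iff ψ holds at some accessible world.
At s3: □¬p requires ¬p at every successor {s1, s6}.
  ¬p fails at s1, so □¬p is false at s3.

No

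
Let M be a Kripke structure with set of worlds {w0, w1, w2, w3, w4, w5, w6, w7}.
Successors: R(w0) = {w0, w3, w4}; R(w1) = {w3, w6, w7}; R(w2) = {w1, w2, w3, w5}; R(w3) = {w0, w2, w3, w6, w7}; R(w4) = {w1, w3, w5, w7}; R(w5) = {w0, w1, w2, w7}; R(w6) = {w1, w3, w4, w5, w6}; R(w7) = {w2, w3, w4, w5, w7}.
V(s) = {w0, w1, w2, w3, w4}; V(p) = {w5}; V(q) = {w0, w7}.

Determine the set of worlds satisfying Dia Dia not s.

Let φ = Dia Dia not s. Evaluate φ at each world:
  w0 (successors {w0, w3, w4}): φ is true.
  w1 (successors {w3, w6, w7}): φ is true.
  w2 (successors {w1, w2, w3, w5}): φ is true.
  w3 (successors {w0, w2, w3, w6, w7}): φ is true.
  w4 (successors {w1, w3, w5, w7}): φ is true.
  w5 (successors {w0, w1, w2, w7}): φ is true.
  w6 (successors {w1, w3, w4, w5, w6}): φ is true.
  w7 (successors {w2, w3, w4, w5, w7}): φ is true.
For instance, at w3:
  At w3: Dia Dia not s requires Dia not s at some successor in {w0, w2, w3, w6, w7}.
    Dia not s holds at w2, so Dia Dia not s is true at w3.
      At w2: Dia not s requires not s at some successor in {w1, w2, w3, w5}.
        not s holds at w5, so Dia not s is true at w2.
Satisfying worlds: {w0, w1, w2, w3, w4, w5, w6, w7}

w0, w1, w2, w3, w4, w5, w6, w7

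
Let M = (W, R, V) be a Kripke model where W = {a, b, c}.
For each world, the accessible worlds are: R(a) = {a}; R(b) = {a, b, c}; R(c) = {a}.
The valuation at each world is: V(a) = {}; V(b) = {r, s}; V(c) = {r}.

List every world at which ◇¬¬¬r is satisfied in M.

Let φ = ◇¬¬¬r. Evaluate φ at each world:
  a (successors {a}): φ is true.
  b (successors {a, b, c}): φ is true.
  c (successors {a}): φ is true.
For instance, at c:
  At c: ◇¬¬¬r requires ¬¬¬r at some successor in {a}.
    ¬¬¬r holds at a, so ◇¬¬¬r is true at c.
Satisfying worlds: {a, b, c}

a, b, c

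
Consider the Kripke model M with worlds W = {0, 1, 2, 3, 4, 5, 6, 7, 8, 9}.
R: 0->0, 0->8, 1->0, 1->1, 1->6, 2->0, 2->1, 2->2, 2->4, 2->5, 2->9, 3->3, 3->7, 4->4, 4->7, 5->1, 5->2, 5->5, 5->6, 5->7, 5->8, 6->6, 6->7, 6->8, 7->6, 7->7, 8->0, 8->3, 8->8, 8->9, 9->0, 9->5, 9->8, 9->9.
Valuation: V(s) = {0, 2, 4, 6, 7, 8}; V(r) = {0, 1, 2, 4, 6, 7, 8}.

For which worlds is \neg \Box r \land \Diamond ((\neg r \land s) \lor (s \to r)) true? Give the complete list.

2, 3, 5, 8, 9

Recall that \Box ψ holds at a world iff ψ holds at every accessible world, and \Diamond ψ holds iff ψ holds at some accessible world.
Let φ = \neg \Box r \land \Diamond ((\neg r \land s) \lor (s \to r)). Evaluate φ at each world:
  0 (successors {0, 8}): φ is false.
  1 (successors {0, 1, 6}): φ is false.
  2 (successors {0, 1, 2, 4, 5, 9}): φ is true.
  3 (successors {3, 7}): φ is true.
  4 (successors {4, 7}): φ is false.
  5 (successors {1, 2, 5, 6, 7, 8}): φ is true.
  6 (successors {6, 7, 8}): φ is false.
  7 (successors {6, 7}): φ is false.
  8 (successors {0, 3, 8, 9}): φ is true.
  9 (successors {0, 5, 8, 9}): φ is true.
For instance, at 6:
  At 6: \neg \Box r is false, \Diamond ((\neg r \land s) \lor (s \to r)) is true, so \neg \Box r \land \Diamond ((\neg r \land s) \lor (s \to r)) is false.
    At 6: \Box r is true, so \neg \Box r is false.
      At 6: \Box r requires r at every successor {6, 7, 8}.
        At 6: r is true.
        At 7: r is true.
        At 8: r is true.
      So \Box r is true at 6.
    At 6: \Diamond ((\neg r \land s) \lor (s \to r)) requires (\neg r \land s) \lor (s \to r) at some successor in {6, 7, 8}.
      (\neg r \land s) \lor (s \to r) holds at 6, so \Diamond ((\neg r \land s) \lor (s \to r)) is true at 6.
Satisfying worlds: {2, 3, 5, 8, 9}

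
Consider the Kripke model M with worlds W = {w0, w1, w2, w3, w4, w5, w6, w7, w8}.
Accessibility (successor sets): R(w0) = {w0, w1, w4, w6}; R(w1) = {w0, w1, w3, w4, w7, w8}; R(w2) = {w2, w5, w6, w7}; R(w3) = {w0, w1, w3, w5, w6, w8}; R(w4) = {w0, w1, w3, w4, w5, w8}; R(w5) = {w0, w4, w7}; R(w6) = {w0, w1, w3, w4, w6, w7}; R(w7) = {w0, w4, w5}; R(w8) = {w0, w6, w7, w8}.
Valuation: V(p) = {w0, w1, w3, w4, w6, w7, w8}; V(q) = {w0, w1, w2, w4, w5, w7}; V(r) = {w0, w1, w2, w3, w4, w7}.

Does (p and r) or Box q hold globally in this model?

No

Let φ = (p and r) or Box q. Evaluate φ at each world:
  w0 (successors {w0, w1, w4, w6}): φ is true.
  w1 (successors {w0, w1, w3, w4, w7, w8}): φ is true.
  w2 (successors {w2, w5, w6, w7}): φ is false.
  w3 (successors {w0, w1, w3, w5, w6, w8}): φ is true.
  w4 (successors {w0, w1, w3, w4, w5, w8}): φ is true.
  w5 (successors {w0, w4, w7}): φ is true.
  w6 (successors {w0, w1, w3, w4, w6, w7}): φ is false.
  w7 (successors {w0, w4, w5}): φ is true.
  w8 (successors {w0, w6, w7, w8}): φ is false.
Detail at w2 (counterexample):
  At w2: p and r is false, Box q is false, so (p and r) or Box q is false.
    At w2: Box q requires q at every successor {w2, w5, w6, w7}.
      q fails at w6, so Box q is false at w2.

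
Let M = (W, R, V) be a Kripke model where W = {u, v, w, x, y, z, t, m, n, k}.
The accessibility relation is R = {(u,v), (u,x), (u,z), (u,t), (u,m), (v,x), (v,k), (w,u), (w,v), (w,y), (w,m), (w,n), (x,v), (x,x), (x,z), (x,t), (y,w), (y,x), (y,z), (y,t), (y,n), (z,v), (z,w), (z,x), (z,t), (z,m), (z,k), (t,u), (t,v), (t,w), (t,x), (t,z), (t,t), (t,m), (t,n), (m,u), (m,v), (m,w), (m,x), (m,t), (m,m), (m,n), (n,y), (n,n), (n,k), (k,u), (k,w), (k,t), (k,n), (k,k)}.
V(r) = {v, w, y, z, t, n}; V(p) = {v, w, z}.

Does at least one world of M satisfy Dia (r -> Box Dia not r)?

Yes

Let φ = Dia (r -> Box Dia not r). Evaluate φ at each world:
  u (successors {v, x, z, t, m}): φ is true.
  v (successors {x, k}): φ is true.
  w (successors {u, v, y, m, n}): φ is true.
  x (successors {v, x, z, t}): φ is true.
  y (successors {w, x, z, t, n}): φ is true.
  z (successors {v, w, x, t, m, k}): φ is true.
  t (successors {u, v, w, x, z, t, m, n}): φ is true.
  m (successors {u, v, w, x, t, m, n}): φ is true.
  n (successors {y, n, k}): φ is true.
  k (successors {u, w, t, n, k}): φ is true.
Detail at u (witness):
  At u: Dia (r -> Box Dia not r) requires r -> Box Dia not r at some successor in {v, x, z, t, m}.
    r -> Box Dia not r holds at v, so Dia (r -> Box Dia not r) is true at u.
      At v: r is true, Box Dia not r is true, so r -> Box Dia not r is true.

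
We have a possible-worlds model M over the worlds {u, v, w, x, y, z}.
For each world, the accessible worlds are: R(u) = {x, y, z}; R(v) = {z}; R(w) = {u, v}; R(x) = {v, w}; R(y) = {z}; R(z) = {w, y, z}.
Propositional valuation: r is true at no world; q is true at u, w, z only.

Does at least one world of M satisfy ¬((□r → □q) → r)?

Let φ = ¬((□r → □q) → r). Evaluate φ at each world:
  u (successors {x, y, z}): φ is true.
  v (successors {z}): φ is true.
  w (successors {u, v}): φ is true.
  x (successors {v, w}): φ is true.
  y (successors {z}): φ is true.
  z (successors {w, y, z}): φ is true.
Detail at u (witness):
  At u: (□r → □q) → r is false, so ¬((□r → □q) → r) is true.
    At u: □r → □q is true, r is false, so (□r → □q) → r is false.
      At u: □r is false, □q is false, so □r → □q is true.

Yes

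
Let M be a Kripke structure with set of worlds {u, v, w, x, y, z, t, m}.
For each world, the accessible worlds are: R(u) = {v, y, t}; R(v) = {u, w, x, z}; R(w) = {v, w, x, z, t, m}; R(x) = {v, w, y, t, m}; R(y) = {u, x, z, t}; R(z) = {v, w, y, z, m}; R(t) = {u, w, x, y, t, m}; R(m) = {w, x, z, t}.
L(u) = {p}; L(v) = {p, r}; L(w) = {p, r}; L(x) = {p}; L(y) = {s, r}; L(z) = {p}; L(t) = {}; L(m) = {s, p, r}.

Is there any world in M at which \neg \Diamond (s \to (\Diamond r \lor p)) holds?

No

Let φ = \neg \Diamond (s \to (\Diamond r \lor p)). Evaluate φ at each world:
  u (successors {v, y, t}): φ is false.
  v (successors {u, w, x, z}): φ is false.
  w (successors {v, w, x, z, t, m}): φ is false.
  x (successors {v, w, y, t, m}): φ is false.
  y (successors {u, x, z, t}): φ is false.
  z (successors {v, w, y, z, m}): φ is false.
  t (successors {u, w, x, y, t, m}): φ is false.
  m (successors {w, x, z, t}): φ is false.
For instance, at t:
  At t: \Diamond (s \to (\Diamond r \lor p)) is true, so \neg \Diamond (s \to (\Diamond r \lor p)) is false.
    At t: \Diamond (s \to (\Diamond r \lor p)) requires s \to (\Diamond r \lor p) at some successor in {u, w, x, y, t, m}.
      s \to (\Diamond r \lor p) holds at u, so \Diamond (s \to (\Diamond r \lor p)) is true at t.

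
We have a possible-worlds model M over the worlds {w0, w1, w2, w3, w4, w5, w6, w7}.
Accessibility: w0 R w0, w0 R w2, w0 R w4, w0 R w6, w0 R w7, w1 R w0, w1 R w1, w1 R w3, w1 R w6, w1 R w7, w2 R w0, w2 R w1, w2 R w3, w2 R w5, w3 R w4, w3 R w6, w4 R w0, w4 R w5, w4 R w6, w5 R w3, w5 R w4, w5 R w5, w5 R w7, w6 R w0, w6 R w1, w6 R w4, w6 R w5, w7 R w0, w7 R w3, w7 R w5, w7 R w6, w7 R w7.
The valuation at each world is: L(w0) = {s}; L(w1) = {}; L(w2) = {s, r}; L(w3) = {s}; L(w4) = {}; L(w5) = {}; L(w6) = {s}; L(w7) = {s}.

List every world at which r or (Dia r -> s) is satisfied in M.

w0, w1, w2, w3, w4, w5, w6, w7

Recall that Dia ψ holds at a world iff ψ holds at some accessible world.
Let φ = r or (Dia r -> s). Evaluate φ at each world:
  w0 (successors {w0, w2, w4, w6, w7}): φ is true.
  w1 (successors {w0, w1, w3, w6, w7}): φ is true.
  w2 (successors {w0, w1, w3, w5}): φ is true.
  w3 (successors {w4, w6}): φ is true.
  w4 (successors {w0, w5, w6}): φ is true.
  w5 (successors {w3, w4, w5, w7}): φ is true.
  w6 (successors {w0, w1, w4, w5}): φ is true.
  w7 (successors {w0, w3, w5, w6, w7}): φ is true.
For instance, at w7:
  At w7: r is false, Dia r -> s is true, so r or (Dia r -> s) is true.
    At w7: Dia r is false, s is true, so Dia r -> s is true.
      At w7: Dia r requires r at some successor in {w0, w3, w5, w6, w7}.
        At w0: r is false.
        At w3: r is false.
        At w5: r is false.
        At w6: r is false.
        At w7: r is false.
      So Dia r is false at w7.
Satisfying worlds: {w0, w1, w2, w3, w4, w5, w6, w7}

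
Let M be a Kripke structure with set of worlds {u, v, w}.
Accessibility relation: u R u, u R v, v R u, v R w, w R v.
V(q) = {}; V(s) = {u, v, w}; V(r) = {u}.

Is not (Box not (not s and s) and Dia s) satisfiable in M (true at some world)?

Recall that Box ψ holds at a world iff ψ holds at every accessible world, and Dia ψ holds iff ψ holds at some accessible world.
Let φ = not (Box not (not s and s) and Dia s). Evaluate φ at each world:
  u (successors {u, v}): φ is false.
  v (successors {u, w}): φ is false.
  w (successors {v}): φ is false.
For instance, at v:
  At v: Box not (not s and s) and Dia s is true, so not (Box not (not s and s) and Dia s) is false.
    At v: Box not (not s and s) is true, Dia s is true, so Box not (not s and s) and Dia s is true.
      At v: Box not (not s and s) requires not (not s and s) at every successor {u, w}.
        At u: not (not s and s) is true.
        At w: not (not s and s) is true.
      So Box not (not s and s) is true at v.
      At v: Dia s requires s at some successor in {u, w}.
        s holds at u, so Dia s is true at v.

No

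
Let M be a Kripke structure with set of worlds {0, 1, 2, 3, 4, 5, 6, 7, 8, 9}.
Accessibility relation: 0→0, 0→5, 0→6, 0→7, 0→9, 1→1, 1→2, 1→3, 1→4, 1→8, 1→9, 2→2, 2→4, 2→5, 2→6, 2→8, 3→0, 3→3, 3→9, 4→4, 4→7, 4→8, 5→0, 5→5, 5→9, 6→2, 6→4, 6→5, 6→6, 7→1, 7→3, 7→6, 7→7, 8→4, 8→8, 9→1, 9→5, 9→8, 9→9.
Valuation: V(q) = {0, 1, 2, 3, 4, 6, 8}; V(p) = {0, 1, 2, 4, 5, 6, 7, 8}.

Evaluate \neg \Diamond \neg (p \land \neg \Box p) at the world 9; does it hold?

No

Recall that \Box ψ holds at a world iff ψ holds at every accessible world, and \Diamond ψ holds iff ψ holds at some accessible world.
At 9: \Diamond \neg (p \land \neg \Box p) is true, so \neg \Diamond \neg (p \land \neg \Box p) is false.
  At 9: \Diamond \neg (p \land \neg \Box p) requires \neg (p \land \neg \Box p) at some successor in {1, 5, 8, 9}.
    \neg (p \land \neg \Box p) holds at 8, so \Diamond \neg (p \land \neg \Box p) is true at 9.
      At 8: p \land \neg \Box p is false, so \neg (p \land \neg \Box p) is true.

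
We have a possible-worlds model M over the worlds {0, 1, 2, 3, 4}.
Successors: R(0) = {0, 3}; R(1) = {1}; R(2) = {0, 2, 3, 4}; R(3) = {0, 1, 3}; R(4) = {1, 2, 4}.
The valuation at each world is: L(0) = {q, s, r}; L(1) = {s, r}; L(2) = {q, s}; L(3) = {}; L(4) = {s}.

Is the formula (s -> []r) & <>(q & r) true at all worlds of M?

No

Let φ = (s -> []r) & <>(q & r). Evaluate φ at each world:
  0 (successors {0, 3}): φ is false.
  1 (successors {1}): φ is false.
  2 (successors {0, 2, 3, 4}): φ is false.
  3 (successors {0, 1, 3}): φ is true.
  4 (successors {1, 2, 4}): φ is false.
Detail at 0 (counterexample):
  At 0: s -> []r is false, <>(q & r) is true, so (s -> []r) & <>(q & r) is false.
    At 0: s is true, []r is false, so s -> []r is false.
      At 0: []r requires r at every successor {0, 3}.
        r fails at 3, so []r is false at 0.
    At 0: <>(q & r) requires q & r at some successor in {0, 3}.
      q & r holds at 0, so <>(q & r) is true at 0.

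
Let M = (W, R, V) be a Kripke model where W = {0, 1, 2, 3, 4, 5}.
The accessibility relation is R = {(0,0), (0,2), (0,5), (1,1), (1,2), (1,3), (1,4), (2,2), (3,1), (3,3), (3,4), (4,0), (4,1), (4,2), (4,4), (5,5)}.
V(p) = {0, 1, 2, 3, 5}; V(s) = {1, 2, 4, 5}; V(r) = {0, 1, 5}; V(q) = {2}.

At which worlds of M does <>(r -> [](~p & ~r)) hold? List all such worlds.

Let φ = <>(r -> [](~p & ~r)). Evaluate φ at each world:
  0 (successors {0, 2, 5}): φ is true.
  1 (successors {1, 2, 3, 4}): φ is true.
  2 (successors {2}): φ is true.
  3 (successors {1, 3, 4}): φ is true.
  4 (successors {0, 1, 2, 4}): φ is true.
  5 (successors {5}): φ is false.
For instance, at 0:
  At 0: <>(r -> [](~p & ~r)) requires r -> [](~p & ~r) at some successor in {0, 2, 5}.
    r -> [](~p & ~r) holds at 2, so <>(r -> [](~p & ~r)) is true at 0.
      At 2: r is false, [](~p & ~r) is false, so r -> [](~p & ~r) is true.
Satisfying worlds: {0, 1, 2, 3, 4}

0, 1, 2, 3, 4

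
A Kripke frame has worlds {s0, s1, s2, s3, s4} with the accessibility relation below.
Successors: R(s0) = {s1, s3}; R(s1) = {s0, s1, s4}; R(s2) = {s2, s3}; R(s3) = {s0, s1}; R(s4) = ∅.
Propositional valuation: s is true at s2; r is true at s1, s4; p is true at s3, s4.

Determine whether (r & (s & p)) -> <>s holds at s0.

Yes

At s0: r & (s & p) is false, <>s is false, so (r & (s & p)) -> <>s is true.
  At s0: <>s requires s at some successor in {s1, s3}.
    At s1: s is false.
    At s3: s is false.
  So <>s is false at s0.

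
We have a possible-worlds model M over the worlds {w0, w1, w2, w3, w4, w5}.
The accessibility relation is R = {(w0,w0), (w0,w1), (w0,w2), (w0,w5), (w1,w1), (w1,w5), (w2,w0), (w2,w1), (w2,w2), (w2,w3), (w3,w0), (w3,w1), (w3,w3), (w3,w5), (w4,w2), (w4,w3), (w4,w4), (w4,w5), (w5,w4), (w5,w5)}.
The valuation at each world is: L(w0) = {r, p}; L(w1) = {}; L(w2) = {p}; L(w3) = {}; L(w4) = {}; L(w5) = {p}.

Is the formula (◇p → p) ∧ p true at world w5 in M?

Yes

At w5: ◇p → p is true, p is true, so (◇p → p) ∧ p is true.
  At w5: ◇p is true, p is true, so ◇p → p is true.
    At w5: ◇p requires p at some successor in {w4, w5}.
      p holds at w5, so ◇p is true at w5.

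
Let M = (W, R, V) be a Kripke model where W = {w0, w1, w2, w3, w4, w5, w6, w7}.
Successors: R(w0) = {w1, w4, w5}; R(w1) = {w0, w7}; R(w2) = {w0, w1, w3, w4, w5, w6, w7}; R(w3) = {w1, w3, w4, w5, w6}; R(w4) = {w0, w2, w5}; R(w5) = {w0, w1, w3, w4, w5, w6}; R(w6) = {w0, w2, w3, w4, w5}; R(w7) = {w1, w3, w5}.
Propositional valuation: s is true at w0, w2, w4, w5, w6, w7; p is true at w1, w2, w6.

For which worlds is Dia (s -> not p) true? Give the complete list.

w0, w1, w2, w3, w4, w5, w6, w7

Recall that Dia ψ holds at a world iff ψ holds at some accessible world.
Let φ = Dia (s -> not p). Evaluate φ at each world:
  w0 (successors {w1, w4, w5}): φ is true.
  w1 (successors {w0, w7}): φ is true.
  w2 (successors {w0, w1, w3, w4, w5, w6, w7}): φ is true.
  w3 (successors {w1, w3, w4, w5, w6}): φ is true.
  w4 (successors {w0, w2, w5}): φ is true.
  w5 (successors {w0, w1, w3, w4, w5, w6}): φ is true.
  w6 (successors {w0, w2, w3, w4, w5}): φ is true.
  w7 (successors {w1, w3, w5}): φ is true.
For instance, at w1:
  At w1: Dia (s -> not p) requires s -> not p at some successor in {w0, w7}.
    s -> not p holds at w0, so Dia (s -> not p) is true at w1.
Satisfying worlds: {w0, w1, w2, w3, w4, w5, w6, w7}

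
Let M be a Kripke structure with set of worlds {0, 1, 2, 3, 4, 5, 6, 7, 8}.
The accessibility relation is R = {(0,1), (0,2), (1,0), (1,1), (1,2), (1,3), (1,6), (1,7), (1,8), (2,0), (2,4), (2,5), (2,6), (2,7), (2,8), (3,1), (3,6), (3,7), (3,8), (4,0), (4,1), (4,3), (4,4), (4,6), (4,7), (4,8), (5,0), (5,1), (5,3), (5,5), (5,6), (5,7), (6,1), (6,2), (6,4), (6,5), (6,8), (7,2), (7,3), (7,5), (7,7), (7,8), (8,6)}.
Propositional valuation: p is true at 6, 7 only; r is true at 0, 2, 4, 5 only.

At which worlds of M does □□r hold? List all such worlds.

none

Let φ = □□r. Evaluate φ at each world:
  0 (successors {1, 2}): φ is false.
  1 (successors {0, 1, 2, 3, 6, 7, 8}): φ is false.
  2 (successors {0, 4, 5, 6, 7, 8}): φ is false.
  3 (successors {1, 6, 7, 8}): φ is false.
  4 (successors {0, 1, 3, 4, 6, 7, 8}): φ is false.
  5 (successors {0, 1, 3, 5, 6, 7}): φ is false.
  6 (successors {1, 2, 4, 5, 8}): φ is false.
  7 (successors {2, 3, 5, 7, 8}): φ is false.
  8 (successors {6}): φ is false.
For instance, at 6:
  At 6: □□r requires □r at every successor {1, 2, 4, 5, 8}.
    □r fails at 1, so □□r is false at 6.
      At 1: □r requires r at every successor {0, 1, 2, 3, 6, 7, 8}.
        r fails at 1, so □r is false at 1.
Satisfying worlds: none.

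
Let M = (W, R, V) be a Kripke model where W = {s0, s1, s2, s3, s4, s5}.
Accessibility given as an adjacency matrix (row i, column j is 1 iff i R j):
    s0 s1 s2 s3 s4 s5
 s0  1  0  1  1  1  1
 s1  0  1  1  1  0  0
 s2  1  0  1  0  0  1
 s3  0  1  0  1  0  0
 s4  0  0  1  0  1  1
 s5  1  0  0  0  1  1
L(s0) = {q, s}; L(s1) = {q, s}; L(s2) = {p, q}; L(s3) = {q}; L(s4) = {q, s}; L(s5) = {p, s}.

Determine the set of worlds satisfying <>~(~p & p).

s0, s1, s2, s3, s4, s5

Let φ = <>~(~p & p). Evaluate φ at each world:
  s0 (successors {s0, s2, s3, s4, s5}): φ is true.
  s1 (successors {s1, s2, s3}): φ is true.
  s2 (successors {s0, s2, s5}): φ is true.
  s3 (successors {s1, s3}): φ is true.
  s4 (successors {s2, s4, s5}): φ is true.
  s5 (successors {s0, s4, s5}): φ is true.
For instance, at s1:
  At s1: <>~(~p & p) requires ~(~p & p) at some successor in {s1, s2, s3}.
    ~(~p & p) holds at s1, so <>~(~p & p) is true at s1.
Satisfying worlds: {s0, s1, s2, s3, s4, s5}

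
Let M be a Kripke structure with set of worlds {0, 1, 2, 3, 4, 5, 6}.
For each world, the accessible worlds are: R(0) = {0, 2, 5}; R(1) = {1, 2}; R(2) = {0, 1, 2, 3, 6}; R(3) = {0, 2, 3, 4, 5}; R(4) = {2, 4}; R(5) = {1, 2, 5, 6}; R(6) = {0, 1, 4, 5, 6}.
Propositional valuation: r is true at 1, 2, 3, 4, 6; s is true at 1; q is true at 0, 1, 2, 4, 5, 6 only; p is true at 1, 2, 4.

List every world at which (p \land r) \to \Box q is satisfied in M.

Let φ = (p \land r) \to \Box q. Evaluate φ at each world:
  0 (successors {0, 2, 5}): φ is true.
  1 (successors {1, 2}): φ is true.
  2 (successors {0, 1, 2, 3, 6}): φ is false.
  3 (successors {0, 2, 3, 4, 5}): φ is true.
  4 (successors {2, 4}): φ is true.
  5 (successors {1, 2, 5, 6}): φ is true.
  6 (successors {0, 1, 4, 5, 6}): φ is true.
For instance, at 3:
  At 3: p \land r is false, \Box q is false, so (p \land r) \to \Box q is true.
    At 3: \Box q requires q at every successor {0, 2, 3, 4, 5}.
      q fails at 3, so \Box q is false at 3.
Satisfying worlds: {0, 1, 3, 4, 5, 6}

0, 1, 3, 4, 5, 6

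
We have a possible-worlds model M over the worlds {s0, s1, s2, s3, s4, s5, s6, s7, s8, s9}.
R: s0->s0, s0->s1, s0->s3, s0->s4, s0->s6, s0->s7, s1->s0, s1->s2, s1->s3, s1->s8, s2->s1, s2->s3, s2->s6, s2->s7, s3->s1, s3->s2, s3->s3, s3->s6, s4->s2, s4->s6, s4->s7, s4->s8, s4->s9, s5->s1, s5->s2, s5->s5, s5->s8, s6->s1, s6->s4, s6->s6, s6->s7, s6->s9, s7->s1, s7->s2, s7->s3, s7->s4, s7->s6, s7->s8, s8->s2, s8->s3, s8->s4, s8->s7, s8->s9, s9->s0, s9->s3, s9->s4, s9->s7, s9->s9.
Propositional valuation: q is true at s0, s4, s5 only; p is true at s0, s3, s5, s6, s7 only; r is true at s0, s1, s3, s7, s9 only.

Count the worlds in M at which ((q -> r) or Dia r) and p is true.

5

Let φ = ((q -> r) or Dia r) and p. Evaluate φ at each world:
  s0 (successors {s0, s1, s3, s4, s6, s7}): φ is true.
  s1 (successors {s0, s2, s3, s8}): φ is false.
  s2 (successors {s1, s3, s6, s7}): φ is false.
  s3 (successors {s1, s2, s3, s6}): φ is true.
  s4 (successors {s2, s6, s7, s8, s9}): φ is false.
  s5 (successors {s1, s2, s5, s8}): φ is true.
  s6 (successors {s1, s4, s6, s7, s9}): φ is true.
  s7 (successors {s1, s2, s3, s4, s6, s8}): φ is true.
  s8 (successors {s2, s3, s4, s7, s9}): φ is false.
  s9 (successors {s0, s3, s4, s7, s9}): φ is false.
For instance, at s4:
  At s4: (q -> r) or Dia r is true, p is false, so ((q -> r) or Dia r) and p is false.
    At s4: q -> r is false, Dia r is true, so (q -> r) or Dia r is true.
      At s4: Dia r requires r at some successor in {s2, s6, s7, s8, s9}.
        r holds at s7, so Dia r is true at s4.
Satisfying worlds: {s0, s3, s5, s6, s7}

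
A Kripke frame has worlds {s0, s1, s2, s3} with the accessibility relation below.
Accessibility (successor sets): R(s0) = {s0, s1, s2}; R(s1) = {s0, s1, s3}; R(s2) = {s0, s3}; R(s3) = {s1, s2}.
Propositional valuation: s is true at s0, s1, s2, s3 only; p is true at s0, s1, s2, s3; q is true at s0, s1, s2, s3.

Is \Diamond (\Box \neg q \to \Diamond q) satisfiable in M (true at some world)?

Let φ = \Diamond (\Box \neg q \to \Diamond q). Evaluate φ at each world:
  s0 (successors {s0, s1, s2}): φ is true.
  s1 (successors {s0, s1, s3}): φ is true.
  s2 (successors {s0, s3}): φ is true.
  s3 (successors {s1, s2}): φ is true.
Detail at s0 (witness):
  At s0: \Diamond (\Box \neg q \to \Diamond q) requires \Box \neg q \to \Diamond q at some successor in {s0, s1, s2}.
    \Box \neg q \to \Diamond q holds at s0, so \Diamond (\Box \neg q \to \Diamond q) is true at s0.
      At s0: \Box \neg q is false, \Diamond q is true, so \Box \neg q \to \Diamond q is true.

Yes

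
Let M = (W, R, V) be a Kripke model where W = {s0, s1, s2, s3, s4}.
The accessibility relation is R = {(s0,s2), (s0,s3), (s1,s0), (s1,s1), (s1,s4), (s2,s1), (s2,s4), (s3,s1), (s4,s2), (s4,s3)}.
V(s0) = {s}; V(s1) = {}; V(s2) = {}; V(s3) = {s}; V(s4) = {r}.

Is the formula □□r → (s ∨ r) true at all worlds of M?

Yes

Let φ = □□r → (s ∨ r). Evaluate φ at each world:
  s0 (successors {s2, s3}): φ is true.
  s1 (successors {s0, s1, s4}): φ is true.
  s2 (successors {s1, s4}): φ is true.
  s3 (successors {s1}): φ is true.
  s4 (successors {s2, s3}): φ is true.
For instance, at s1:
  At s1: □□r is false, s ∨ r is false, so □□r → (s ∨ r) is true.
    At s1: □□r requires □r at every successor {s0, s1, s4}.
      □r fails at s0, so □□r is false at s1.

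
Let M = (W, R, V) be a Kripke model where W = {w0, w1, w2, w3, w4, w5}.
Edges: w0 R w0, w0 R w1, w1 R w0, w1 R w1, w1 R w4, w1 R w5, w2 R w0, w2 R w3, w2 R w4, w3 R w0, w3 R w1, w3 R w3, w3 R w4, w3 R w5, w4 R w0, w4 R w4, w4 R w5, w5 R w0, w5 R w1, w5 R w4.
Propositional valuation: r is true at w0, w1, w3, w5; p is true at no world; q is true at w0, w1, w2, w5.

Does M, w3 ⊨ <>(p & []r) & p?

No

At w3: <>(p & []r) is false, p is false, so <>(p & []r) & p is false.
  At w3: <>(p & []r) requires p & []r at some successor in {w0, w1, w3, w4, w5}.
    At w0: p & []r is false.
    At w1: p & []r is false.
    At w3: p & []r is false.
    At w4: p & []r is false.
    At w5: p & []r is false.
  So <>(p & []r) is false at w3.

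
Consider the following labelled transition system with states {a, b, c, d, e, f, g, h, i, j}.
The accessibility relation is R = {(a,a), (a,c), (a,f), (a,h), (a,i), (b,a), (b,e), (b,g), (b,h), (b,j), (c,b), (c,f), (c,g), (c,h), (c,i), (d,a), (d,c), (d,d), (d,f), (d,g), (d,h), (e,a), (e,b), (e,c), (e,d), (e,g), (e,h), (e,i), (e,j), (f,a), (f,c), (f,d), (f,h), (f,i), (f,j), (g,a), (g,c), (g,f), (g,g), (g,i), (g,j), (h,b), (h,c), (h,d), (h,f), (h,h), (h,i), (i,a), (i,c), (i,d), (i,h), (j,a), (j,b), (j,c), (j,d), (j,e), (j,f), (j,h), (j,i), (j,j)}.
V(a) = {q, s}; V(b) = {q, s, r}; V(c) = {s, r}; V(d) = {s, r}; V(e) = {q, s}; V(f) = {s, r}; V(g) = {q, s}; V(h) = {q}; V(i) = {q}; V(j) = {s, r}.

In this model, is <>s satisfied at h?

Yes

At h: <>s requires s at some successor in {b, c, d, f, h, i}.
  s holds at b, so <>s is true at h.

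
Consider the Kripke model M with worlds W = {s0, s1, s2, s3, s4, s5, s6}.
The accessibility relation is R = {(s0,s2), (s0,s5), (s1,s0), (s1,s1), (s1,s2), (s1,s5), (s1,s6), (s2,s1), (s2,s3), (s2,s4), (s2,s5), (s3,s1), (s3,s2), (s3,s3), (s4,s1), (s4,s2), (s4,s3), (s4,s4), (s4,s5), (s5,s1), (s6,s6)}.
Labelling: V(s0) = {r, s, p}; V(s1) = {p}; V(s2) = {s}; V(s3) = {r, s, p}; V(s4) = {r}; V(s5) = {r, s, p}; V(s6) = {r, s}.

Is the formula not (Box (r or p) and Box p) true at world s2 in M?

Yes

At s2: Box (r or p) and Box p is false, so not (Box (r or p) and Box p) is true.
  At s2: Box (r or p) is true, Box p is false, so Box (r or p) and Box p is false.
    At s2: Box (r or p) requires r or p at every successor {s1, s3, s4, s5}.
      At s1: r or p is true.
      At s3: r or p is true.
      At s4: r or p is true.
      At s5: r or p is true.
    So Box (r or p) is true at s2.
    At s2: Box p requires p at every successor {s1, s3, s4, s5}.
      p fails at s4, so Box p is false at s2.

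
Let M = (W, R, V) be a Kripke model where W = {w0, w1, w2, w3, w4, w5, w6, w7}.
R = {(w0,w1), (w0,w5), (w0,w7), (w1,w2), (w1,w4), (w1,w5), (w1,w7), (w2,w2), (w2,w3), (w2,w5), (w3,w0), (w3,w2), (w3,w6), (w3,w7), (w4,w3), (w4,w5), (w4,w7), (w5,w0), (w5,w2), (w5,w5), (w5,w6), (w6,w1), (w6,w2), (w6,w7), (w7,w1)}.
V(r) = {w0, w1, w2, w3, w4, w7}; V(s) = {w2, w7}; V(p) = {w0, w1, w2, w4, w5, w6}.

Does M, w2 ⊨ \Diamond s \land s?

Yes

Recall that \Diamond ψ holds at a world iff ψ holds at some accessible world.
At w2: \Diamond s is true, s is true, so \Diamond s \land s is true.
  At w2: \Diamond s requires s at some successor in {w2, w3, w5}.
    s holds at w2, so \Diamond s is true at w2.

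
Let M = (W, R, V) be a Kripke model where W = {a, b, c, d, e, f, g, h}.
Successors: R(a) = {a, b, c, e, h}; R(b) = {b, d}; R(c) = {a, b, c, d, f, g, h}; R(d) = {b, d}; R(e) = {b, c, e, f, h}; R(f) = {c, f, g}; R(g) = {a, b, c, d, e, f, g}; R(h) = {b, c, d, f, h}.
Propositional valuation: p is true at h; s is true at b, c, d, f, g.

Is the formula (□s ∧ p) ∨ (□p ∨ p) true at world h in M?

Recall that □ψ holds at a world iff ψ holds at every accessible world, and ◇ψ holds iff ψ holds at some accessible world.
At h: □s ∧ p is false, □p ∨ p is true, so (□s ∧ p) ∨ (□p ∨ p) is true.
  At h: □s is false, p is true, so □s ∧ p is false.
    At h: □s requires s at every successor {b, c, d, f, h}.
      s fails at h, so □s is false at h.
  At h: □p is false, p is true, so □p ∨ p is true.
    At h: □p requires p at every successor {b, c, d, f, h}.
      p fails at b, so □p is false at h.

Yes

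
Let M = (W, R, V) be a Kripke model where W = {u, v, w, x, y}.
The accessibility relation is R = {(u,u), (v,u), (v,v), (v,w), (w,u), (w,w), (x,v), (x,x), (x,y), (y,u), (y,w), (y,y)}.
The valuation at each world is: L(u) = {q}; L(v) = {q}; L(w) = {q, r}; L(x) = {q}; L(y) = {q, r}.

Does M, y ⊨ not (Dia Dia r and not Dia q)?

Yes

At y: Dia Dia r and not Dia q is false, so not (Dia Dia r and not Dia q) is true.
  At y: Dia Dia r is true, not Dia q is false, so Dia Dia r and not Dia q is false.
    At y: Dia Dia r requires Dia r at some successor in {u, w, y}.
      Dia r holds at w, so Dia Dia r is true at y.
    At y: Dia q is true, so not Dia q is false.
      At y: Dia q requires q at some successor in {u, w, y}.
        q holds at u, so Dia q is true at y.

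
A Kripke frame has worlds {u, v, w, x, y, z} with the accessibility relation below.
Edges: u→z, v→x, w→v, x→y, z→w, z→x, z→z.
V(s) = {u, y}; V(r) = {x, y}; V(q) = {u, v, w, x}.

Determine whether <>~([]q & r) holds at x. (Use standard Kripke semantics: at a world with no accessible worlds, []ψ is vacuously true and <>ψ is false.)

Recall that []ψ holds at a world iff ψ holds at every accessible world, and <>ψ holds iff ψ holds at some accessible world.
At x: <>~([]q & r) requires ~([]q & r) at some successor in {y}.
  At y: ~([]q & r) is false.
So <>~([]q & r) is false at x.

No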